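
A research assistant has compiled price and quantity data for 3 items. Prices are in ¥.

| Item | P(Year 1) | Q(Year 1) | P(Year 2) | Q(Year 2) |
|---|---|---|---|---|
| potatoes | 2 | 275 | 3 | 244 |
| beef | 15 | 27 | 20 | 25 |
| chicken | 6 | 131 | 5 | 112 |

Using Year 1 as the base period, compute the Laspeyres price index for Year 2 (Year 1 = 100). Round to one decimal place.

Laspeyres price index uses base-period quantities as weights.
ΣP(Year 2)·Q(Year 1) = 3×275 + 20×27 + 5×131 = 825 + 540 + 655 = 2020
ΣP(Year 1)·Q(Year 1) = 2×275 + 15×27 + 6×131 = 550 + 405 + 786 = 1741
Index = 2020 / 1741 × 100 = 116.0253

116.0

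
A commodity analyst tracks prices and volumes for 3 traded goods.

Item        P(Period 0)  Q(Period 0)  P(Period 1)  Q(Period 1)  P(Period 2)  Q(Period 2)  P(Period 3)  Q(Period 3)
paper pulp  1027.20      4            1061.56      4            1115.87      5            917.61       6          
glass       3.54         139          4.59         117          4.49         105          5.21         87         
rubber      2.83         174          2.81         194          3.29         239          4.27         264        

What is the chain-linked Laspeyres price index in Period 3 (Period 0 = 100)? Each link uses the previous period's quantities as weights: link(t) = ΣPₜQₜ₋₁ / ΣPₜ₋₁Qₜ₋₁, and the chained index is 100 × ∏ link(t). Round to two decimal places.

Link Period 0→Period 1:
ΣP(Period 1)Q(Period 0) = 1061.56×4 + 4.59×139 + 2.81×174 = 4246.24 + 638.01 + 488.94 = 5373.19
ΣP(Period 0)Q(Period 0) = 1027.20×4 + 3.54×139 + 2.83×174 = 4108.8 + 492.06 + 492.42 = 5093.28
link = 5373.19/5093.28 = 1.054957
Link Period 1→Period 2:
ΣP(Period 2)Q(Period 1) = 1115.87×4 + 4.49×117 + 3.29×194 = 4463.48 + 525.33 + 638.26 = 5627.07
ΣP(Period 1)Q(Period 1) = 1061.56×4 + 4.59×117 + 2.81×194 = 4246.24 + 537.03 + 545.14 = 5328.41
link = 5627.07/5328.41 = 1.056050
Link Period 2→Period 3:
ΣP(Period 3)Q(Period 2) = 917.61×5 + 5.21×105 + 4.27×239 = 4588.05 + 547.05 + 1020.53 = 6155.63
ΣP(Period 2)Q(Period 2) = 1115.87×5 + 4.49×105 + 3.29×239 = 5579.35 + 471.45 + 786.31 = 6837.11
link = 6155.63/6837.11 = 0.900326
Chained index = 100 × 1.054957 × 1.056050 × 0.900326 = 100.3042

100.30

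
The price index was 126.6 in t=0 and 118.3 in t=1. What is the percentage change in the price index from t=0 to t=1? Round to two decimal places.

-6.56%

Change = (118.3 − 126.6) / 126.6 × 100
       = -8.3 / 126.6 × 100 = -6.5561%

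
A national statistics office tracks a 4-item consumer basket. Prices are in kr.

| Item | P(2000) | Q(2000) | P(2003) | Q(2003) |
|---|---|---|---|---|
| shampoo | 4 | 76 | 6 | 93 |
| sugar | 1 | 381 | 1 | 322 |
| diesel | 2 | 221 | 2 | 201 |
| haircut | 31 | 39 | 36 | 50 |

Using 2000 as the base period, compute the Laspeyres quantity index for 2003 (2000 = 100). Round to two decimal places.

Laspeyres quantity index uses base-period prices as weights.
ΣP(2000)·Q(2003) = 4×93 + 1×322 + 2×201 + 31×50 = 372 + 322 + 402 + 1550 = 2646
ΣP(2000)·Q(2000) = 4×76 + 1×381 + 2×221 + 31×39 = 304 + 381 + 442 + 1209 = 2336
Index = 2646 / 2336 × 100 = 113.2705

113.27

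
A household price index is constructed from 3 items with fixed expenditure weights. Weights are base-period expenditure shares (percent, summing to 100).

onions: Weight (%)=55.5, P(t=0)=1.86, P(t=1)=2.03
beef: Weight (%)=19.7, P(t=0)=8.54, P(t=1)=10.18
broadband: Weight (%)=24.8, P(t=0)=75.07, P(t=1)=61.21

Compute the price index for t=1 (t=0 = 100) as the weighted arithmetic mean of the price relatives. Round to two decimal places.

onions: 55.5 × (2.03/1.86) = 55.5 × 1.091398 = 60.5726
beef: 19.7 × (10.18/8.54) = 19.7 × 1.192037 = 23.4831
broadband: 24.8 × (61.21/75.07) = 24.8 × 0.815372 = 20.2212
Index = Σ wᵢ·(p₁ᵢ/p₀ᵢ) = 60.5726 + 23.4831 + 20.2212 = 104.2770

104.28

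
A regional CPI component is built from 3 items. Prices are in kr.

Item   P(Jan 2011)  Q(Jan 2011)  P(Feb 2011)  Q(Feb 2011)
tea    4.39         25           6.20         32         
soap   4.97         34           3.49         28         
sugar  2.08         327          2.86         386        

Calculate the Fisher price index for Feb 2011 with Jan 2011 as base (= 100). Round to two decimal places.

127.69

Laspeyres component (base-period weights):
ΣP(Feb 2011)Q(Jan 2011) = 6.20×25 + 3.49×34 + 2.86×327 = 155 + 118.66 + 935.22 = 1208.88
ΣP(Jan 2011)Q(Jan 2011) = 4.39×25 + 4.97×34 + 2.08×327 = 109.75 + 168.98 + 680.16 = 958.89
L = 1208.88 / 958.89 × 100 = 126.0708
Paasche component (current-period weights):
ΣP(Feb 2011)Q(Feb 2011) = 6.20×32 + 3.49×28 + 2.86×386 = 198.4 + 97.72 + 1103.96 = 1400.08
ΣP(Jan 2011)Q(Feb 2011) = 4.39×32 + 4.97×28 + 2.08×386 = 140.48 + 139.16 + 802.88 = 1082.52
P = 1400.08 / 1082.52 × 100 = 129.3353
Fisher = √(L × P) = √(126.0708 × 129.3353) = 127.6926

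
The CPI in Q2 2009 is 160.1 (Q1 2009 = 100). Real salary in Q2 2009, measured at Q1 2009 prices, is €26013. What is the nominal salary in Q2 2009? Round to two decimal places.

41646.81

Nominal = Real × (Index/100) = 26013 × (160.1/100)
        = 26013 × 1.601 = 41646.8130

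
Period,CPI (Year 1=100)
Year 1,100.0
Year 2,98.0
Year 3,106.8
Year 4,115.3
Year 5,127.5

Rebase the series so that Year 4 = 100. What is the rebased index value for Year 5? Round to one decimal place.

Rebased(Year 5) = 127.5 / 115.3 × 100 = 110.5811

110.6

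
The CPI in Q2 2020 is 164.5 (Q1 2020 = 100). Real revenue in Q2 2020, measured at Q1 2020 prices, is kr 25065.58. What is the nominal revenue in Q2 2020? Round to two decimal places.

41232.88

Nominal = Real × (Index/100) = 25065.58 × (164.5/100)
        = 25065.58 × 1.645 = 41232.8791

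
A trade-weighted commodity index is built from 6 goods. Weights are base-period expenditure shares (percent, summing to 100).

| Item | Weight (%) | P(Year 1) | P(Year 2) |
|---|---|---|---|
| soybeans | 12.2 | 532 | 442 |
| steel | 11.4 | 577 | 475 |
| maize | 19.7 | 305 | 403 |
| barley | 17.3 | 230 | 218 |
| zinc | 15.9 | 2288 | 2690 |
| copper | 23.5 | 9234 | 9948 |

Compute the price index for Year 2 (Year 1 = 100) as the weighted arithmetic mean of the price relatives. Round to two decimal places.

105.96

soybeans: 12.2 × (442/532) = 12.2 × 0.830827 = 10.1361
steel: 11.4 × (475/577) = 11.4 × 0.823224 = 9.3847
maize: 19.7 × (403/305) = 19.7 × 1.321311 = 26.0298
barley: 17.3 × (218/230) = 17.3 × 0.947826 = 16.3974
zinc: 15.9 × (2690/2288) = 15.9 × 1.175699 = 18.6936
copper: 23.5 × (9948/9234) = 23.5 × 1.077323 = 25.3171
Index = Σ wᵢ·(p₁ᵢ/p₀ᵢ) = 10.1361 + 9.3847 + 26.0298 + 16.3974 + 18.6936 + 25.3171 = 105.9588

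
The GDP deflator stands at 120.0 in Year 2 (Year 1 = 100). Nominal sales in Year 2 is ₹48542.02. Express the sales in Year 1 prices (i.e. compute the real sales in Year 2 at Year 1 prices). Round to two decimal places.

40451.68

Real = Nominal ÷ (Index/100) = 48542.02 ÷ (120.0/100)
     = 48542.02 ÷ 1.200 = 40451.6833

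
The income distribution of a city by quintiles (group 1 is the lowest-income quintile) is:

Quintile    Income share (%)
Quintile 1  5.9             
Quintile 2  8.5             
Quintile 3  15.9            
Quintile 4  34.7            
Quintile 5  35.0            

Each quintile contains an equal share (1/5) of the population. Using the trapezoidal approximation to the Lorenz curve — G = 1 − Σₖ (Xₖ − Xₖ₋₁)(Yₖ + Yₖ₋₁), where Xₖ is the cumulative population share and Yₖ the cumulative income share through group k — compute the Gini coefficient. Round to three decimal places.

0.338

Cumulative income shares Yₖ: 0.0590, 0.1440, 0.3030, 0.6500, 1.0000
Σ (Xₖ−Xₖ₋₁)(Yₖ+Yₖ₋₁) = (1/5)(0.0590+0.0000) + (1/5)(0.1440+0.0590) + (1/5)(0.3030+0.1440) + (1/5)(0.6500+0.3030) + (1/5)(1.0000+0.6500)
  = 0.0118 + 0.0406 + 0.0894 + 0.1906 + 0.3300 = 0.6624
G = 1 − 0.6624 = 0.3376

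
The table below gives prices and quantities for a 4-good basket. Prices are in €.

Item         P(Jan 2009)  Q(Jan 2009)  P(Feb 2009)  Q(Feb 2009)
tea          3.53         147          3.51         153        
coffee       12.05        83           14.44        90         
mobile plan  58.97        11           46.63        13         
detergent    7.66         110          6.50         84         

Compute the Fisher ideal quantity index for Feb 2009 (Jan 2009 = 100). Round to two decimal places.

101.19

Laspeyres component (base-period weights):
ΣP(Jan 2009)Q(Feb 2009) = 3.53×153 + 12.05×90 + 58.97×13 + 7.66×84 = 540.09 + 1084.5 + 766.61 + 643.44 = 3034.64
ΣP(Jan 2009)Q(Jan 2009) = 3.53×147 + 12.05×83 + 58.97×11 + 7.66×110 = 518.91 + 1000.15 + 648.67 + 842.6 = 3010.33
L = 3034.64 / 3010.33 × 100 = 100.8076
Paasche component (current-period weights):
ΣP(Feb 2009)Q(Feb 2009) = 3.51×153 + 14.44×90 + 46.63×13 + 6.50×84 = 537.03 + 1299.6 + 606.19 + 546 = 2988.82
ΣP(Feb 2009)Q(Jan 2009) = 3.51×147 + 14.44×83 + 46.63×11 + 6.50×110 = 515.97 + 1198.52 + 512.93 + 715 = 2942.42
P = 2988.82 / 2942.42 × 100 = 101.5769
Fisher = √(L × P) = √(100.8076 × 101.5769) = 101.1915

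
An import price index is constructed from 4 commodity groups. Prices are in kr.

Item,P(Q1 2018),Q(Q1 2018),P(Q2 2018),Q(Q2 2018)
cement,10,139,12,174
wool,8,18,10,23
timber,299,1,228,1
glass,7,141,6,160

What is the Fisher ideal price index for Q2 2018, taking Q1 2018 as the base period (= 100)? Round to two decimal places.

Laspeyres component (base-period weights):
ΣP(Q2 2018)Q(Q1 2018) = 12×139 + 10×18 + 228×1 + 6×141 = 1668 + 180 + 228 + 846 = 2922
ΣP(Q1 2018)Q(Q1 2018) = 10×139 + 8×18 + 299×1 + 7×141 = 1390 + 144 + 299 + 987 = 2820
L = 2922 / 2820 × 100 = 103.6170
Paasche component (current-period weights):
ΣP(Q2 2018)Q(Q2 2018) = 12×174 + 10×23 + 228×1 + 6×160 = 2088 + 230 + 228 + 960 = 3506
ΣP(Q1 2018)Q(Q2 2018) = 10×174 + 8×23 + 299×1 + 7×160 = 1740 + 184 + 299 + 1120 = 3343
P = 3506 / 3343 × 100 = 104.8759
Fisher = √(L × P) = √(103.6170 × 104.8759) = 104.2445

104.24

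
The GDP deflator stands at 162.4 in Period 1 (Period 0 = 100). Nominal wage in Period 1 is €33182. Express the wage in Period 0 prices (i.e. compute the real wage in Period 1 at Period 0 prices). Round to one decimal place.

20432.3

Real = Nominal ÷ (Index/100) = 33182 ÷ (162.4/100)
     = 33182 ÷ 1.624 = 20432.2660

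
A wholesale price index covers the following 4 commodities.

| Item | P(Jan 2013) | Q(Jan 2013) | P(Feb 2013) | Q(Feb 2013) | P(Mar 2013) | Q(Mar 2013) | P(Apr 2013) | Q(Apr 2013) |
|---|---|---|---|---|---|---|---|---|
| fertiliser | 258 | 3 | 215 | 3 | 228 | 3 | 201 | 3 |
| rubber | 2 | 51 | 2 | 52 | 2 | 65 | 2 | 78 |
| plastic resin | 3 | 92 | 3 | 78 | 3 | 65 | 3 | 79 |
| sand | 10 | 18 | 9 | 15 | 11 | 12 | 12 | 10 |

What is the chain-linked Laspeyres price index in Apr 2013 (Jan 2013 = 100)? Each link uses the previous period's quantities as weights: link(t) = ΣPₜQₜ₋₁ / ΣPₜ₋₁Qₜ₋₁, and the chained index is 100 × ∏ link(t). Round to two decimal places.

88.74

Link Jan 2013→Feb 2013:
ΣP(Feb 2013)Q(Jan 2013) = 215×3 + 2×51 + 3×92 + 9×18 = 645 + 102 + 276 + 162 = 1185
ΣP(Jan 2013)Q(Jan 2013) = 258×3 + 2×51 + 3×92 + 10×18 = 774 + 102 + 276 + 180 = 1332
link = 1185/1332 = 0.889640
Link Feb 2013→Mar 2013:
ΣP(Mar 2013)Q(Feb 2013) = 228×3 + 2×52 + 3×78 + 11×15 = 684 + 104 + 234 + 165 = 1187
ΣP(Feb 2013)Q(Feb 2013) = 215×3 + 2×52 + 3×78 + 9×15 = 645 + 104 + 234 + 135 = 1118
link = 1187/1118 = 1.061717
Link Mar 2013→Apr 2013:
ΣP(Apr 2013)Q(Mar 2013) = 201×3 + 2×65 + 3×65 + 12×12 = 603 + 130 + 195 + 144 = 1072
ΣP(Mar 2013)Q(Mar 2013) = 228×3 + 2×65 + 3×65 + 11×12 = 684 + 130 + 195 + 132 = 1141
link = 1072/1141 = 0.939527
Chained index = 100 × 0.889640 × 1.061717 × 0.939527 = 88.7426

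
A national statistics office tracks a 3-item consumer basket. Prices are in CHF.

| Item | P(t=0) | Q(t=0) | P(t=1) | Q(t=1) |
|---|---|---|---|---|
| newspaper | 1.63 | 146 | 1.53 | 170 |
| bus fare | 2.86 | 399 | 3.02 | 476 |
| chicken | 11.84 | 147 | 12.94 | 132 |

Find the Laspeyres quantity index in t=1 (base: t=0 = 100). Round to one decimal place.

Laspeyres quantity index uses base-period prices as weights.
ΣP(t=0)·Q(t=1) = 1.63×170 + 2.86×476 + 11.84×132 = 277.1 + 1361.36 + 1562.88 = 3201.34
ΣP(t=0)·Q(t=0) = 1.63×146 + 2.86×399 + 11.84×147 = 237.98 + 1141.14 + 1740.48 = 3119.6
Index = 3201.34 / 3119.6 × 100 = 102.6202

102.6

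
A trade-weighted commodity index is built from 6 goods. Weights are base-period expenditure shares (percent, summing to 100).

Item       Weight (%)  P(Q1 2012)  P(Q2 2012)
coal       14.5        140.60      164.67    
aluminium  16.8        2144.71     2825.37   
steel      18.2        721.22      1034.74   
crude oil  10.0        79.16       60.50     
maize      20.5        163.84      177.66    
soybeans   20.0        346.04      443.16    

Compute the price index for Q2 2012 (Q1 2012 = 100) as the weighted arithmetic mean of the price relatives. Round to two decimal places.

coal: 14.5 × (164.67/140.60) = 14.5 × 1.171195 = 16.9823
aluminium: 16.8 × (2825.37/2144.71) = 16.8 × 1.317367 = 22.1318
steel: 18.2 × (1034.74/721.22) = 18.2 × 1.434708 = 26.1117
crude oil: 10.0 × (60.50/79.16) = 10.0 × 0.764275 = 7.6427
maize: 20.5 × (177.66/163.84) = 20.5 × 1.084351 = 22.2292
soybeans: 20.0 × (443.16/346.04) = 20.0 × 1.280661 = 25.6132
Index = Σ wᵢ·(p₁ᵢ/p₀ᵢ) = 16.9823 + 22.1318 + 26.1117 + 7.6427 + 22.2292 + 25.6132 = 120.7109

120.71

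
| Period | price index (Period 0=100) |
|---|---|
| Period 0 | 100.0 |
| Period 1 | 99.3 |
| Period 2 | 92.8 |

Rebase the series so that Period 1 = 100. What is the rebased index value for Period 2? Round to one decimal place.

93.5

Rebased(Period 2) = 92.8 / 99.3 × 100 = 93.4542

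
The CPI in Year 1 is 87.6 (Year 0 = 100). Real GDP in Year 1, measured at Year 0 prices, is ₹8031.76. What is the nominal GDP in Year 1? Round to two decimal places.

Nominal = Real × (Index/100) = 8031.76 × (87.6/100)
        = 8031.76 × 0.876 = 7035.8218

7035.82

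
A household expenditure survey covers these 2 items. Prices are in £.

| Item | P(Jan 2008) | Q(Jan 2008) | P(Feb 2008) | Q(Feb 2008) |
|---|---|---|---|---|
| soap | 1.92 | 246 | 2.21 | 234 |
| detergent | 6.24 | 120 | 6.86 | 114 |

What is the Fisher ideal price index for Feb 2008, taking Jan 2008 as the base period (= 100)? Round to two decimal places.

111.94

Laspeyres component (base-period weights):
ΣP(Feb 2008)Q(Jan 2008) = 2.21×246 + 6.86×120 = 543.66 + 823.2 = 1366.86
ΣP(Jan 2008)Q(Jan 2008) = 1.92×246 + 6.24×120 = 472.32 + 748.8 = 1221.12
L = 1366.86 / 1221.12 × 100 = 111.9349
Paasche component (current-period weights):
ΣP(Feb 2008)Q(Feb 2008) = 2.21×234 + 6.86×114 = 517.14 + 782.04 = 1299.18
ΣP(Jan 2008)Q(Feb 2008) = 1.92×234 + 6.24×114 = 449.28 + 711.36 = 1160.64
P = 1299.18 / 1160.64 × 100 = 111.9365
Fisher = √(L × P) = √(111.9349 × 111.9365) = 111.9357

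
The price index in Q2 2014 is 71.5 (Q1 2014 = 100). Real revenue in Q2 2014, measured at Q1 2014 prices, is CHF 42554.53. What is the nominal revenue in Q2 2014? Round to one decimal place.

Nominal = Real × (Index/100) = 42554.53 × (71.5/100)
        = 42554.53 × 0.715 = 30426.4889

30426.5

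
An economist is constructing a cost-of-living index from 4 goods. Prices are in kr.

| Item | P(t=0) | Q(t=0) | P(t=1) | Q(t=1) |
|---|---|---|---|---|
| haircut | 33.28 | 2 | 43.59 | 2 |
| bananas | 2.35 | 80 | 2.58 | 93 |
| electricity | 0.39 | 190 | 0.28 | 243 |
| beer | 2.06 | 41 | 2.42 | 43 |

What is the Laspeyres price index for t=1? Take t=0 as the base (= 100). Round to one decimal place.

Laspeyres price index uses base-period quantities as weights.
ΣP(t=1)·Q(t=0) = 43.59×2 + 2.58×80 + 0.28×190 + 2.42×41 = 87.18 + 206.4 + 53.2 + 99.22 = 446
ΣP(t=0)·Q(t=0) = 33.28×2 + 2.35×80 + 0.39×190 + 2.06×41 = 66.56 + 188 + 74.1 + 84.46 = 413.12
Index = 446 / 413.12 × 100 = 107.9589

108.0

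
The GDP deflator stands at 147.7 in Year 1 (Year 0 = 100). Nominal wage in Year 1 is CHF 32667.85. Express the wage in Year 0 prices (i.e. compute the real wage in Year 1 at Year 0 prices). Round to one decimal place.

22117.7

Real = Nominal ÷ (Index/100) = 32667.85 ÷ (147.7/100)
     = 32667.85 ÷ 1.477 = 22117.7048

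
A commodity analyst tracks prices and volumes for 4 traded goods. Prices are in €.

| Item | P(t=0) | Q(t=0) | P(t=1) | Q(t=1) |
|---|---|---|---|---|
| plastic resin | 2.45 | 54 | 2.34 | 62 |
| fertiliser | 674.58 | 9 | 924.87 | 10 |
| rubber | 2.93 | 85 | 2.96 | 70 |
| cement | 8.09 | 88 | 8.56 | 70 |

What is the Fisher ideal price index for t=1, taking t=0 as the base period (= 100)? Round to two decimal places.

Laspeyres component (base-period weights):
ΣP(t=1)Q(t=0) = 2.34×54 + 924.87×9 + 2.96×85 + 8.56×88 = 126.36 + 8323.83 + 251.6 + 753.28 = 9455.07
ΣP(t=0)Q(t=0) = 2.45×54 + 674.58×9 + 2.93×85 + 8.09×88 = 132.3 + 6071.22 + 249.05 + 711.92 = 7164.49
L = 9455.07 / 7164.49 × 100 = 131.9713
Paasche component (current-period weights):
ΣP(t=1)Q(t=1) = 2.34×62 + 924.87×10 + 2.96×70 + 8.56×70 = 145.08 + 9248.7 + 207.2 + 599.2 = 10200.18
ΣP(t=0)Q(t=1) = 2.45×62 + 674.58×10 + 2.93×70 + 8.09×70 = 151.9 + 6745.8 + 205.1 + 566.3 = 7669.1
P = 10200.18 / 7669.1 × 100 = 133.0036
Fisher = √(L × P) = √(131.9713 × 133.0036) = 132.4864

132.49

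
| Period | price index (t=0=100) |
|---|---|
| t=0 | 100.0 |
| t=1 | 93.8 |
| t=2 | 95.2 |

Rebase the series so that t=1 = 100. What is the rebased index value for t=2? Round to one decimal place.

Rebased(t=2) = 95.2 / 93.8 × 100 = 101.4925

101.5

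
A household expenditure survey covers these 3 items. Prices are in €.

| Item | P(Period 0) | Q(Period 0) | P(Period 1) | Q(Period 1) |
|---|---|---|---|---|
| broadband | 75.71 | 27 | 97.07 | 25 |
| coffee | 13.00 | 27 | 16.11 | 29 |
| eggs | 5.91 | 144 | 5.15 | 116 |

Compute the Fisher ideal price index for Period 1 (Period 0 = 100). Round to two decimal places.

117.56

Laspeyres component (base-period weights):
ΣP(Period 1)Q(Period 0) = 97.07×27 + 16.11×27 + 5.15×144 = 2620.89 + 434.97 + 741.6 = 3797.46
ΣP(Period 0)Q(Period 0) = 75.71×27 + 13.00×27 + 5.91×144 = 2044.17 + 351 + 851.04 = 3246.21
L = 3797.46 / 3246.21 × 100 = 116.9813
Paasche component (current-period weights):
ΣP(Period 1)Q(Period 1) = 97.07×25 + 16.11×29 + 5.15×116 = 2426.75 + 467.19 + 597.4 = 3491.34
ΣP(Period 0)Q(Period 1) = 75.71×25 + 13.00×29 + 5.91×116 = 1892.75 + 377 + 685.56 = 2955.31
P = 3491.34 / 2955.31 × 100 = 118.1379
Fisher = √(L × P) = √(116.9813 × 118.1379) = 117.5582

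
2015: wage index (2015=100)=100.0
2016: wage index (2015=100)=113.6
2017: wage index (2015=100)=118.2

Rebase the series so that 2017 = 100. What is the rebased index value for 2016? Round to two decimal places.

96.11

Rebased(2016) = 113.6 / 118.2 × 100 = 96.1083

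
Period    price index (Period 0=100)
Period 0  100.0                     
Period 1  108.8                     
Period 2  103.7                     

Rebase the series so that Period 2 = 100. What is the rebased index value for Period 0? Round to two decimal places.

96.43

Rebased(Period 0) = 100.0 / 103.7 × 100 = 96.4320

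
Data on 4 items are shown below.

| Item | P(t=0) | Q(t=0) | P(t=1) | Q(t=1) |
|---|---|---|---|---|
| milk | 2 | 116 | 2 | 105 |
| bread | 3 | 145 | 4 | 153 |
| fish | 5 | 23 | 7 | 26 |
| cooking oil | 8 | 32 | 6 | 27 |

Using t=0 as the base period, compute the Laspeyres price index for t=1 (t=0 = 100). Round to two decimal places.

Laspeyres price index uses base-period quantities as weights.
ΣP(t=1)·Q(t=0) = 2×116 + 4×145 + 7×23 + 6×32 = 232 + 580 + 161 + 192 = 1165
ΣP(t=0)·Q(t=0) = 2×116 + 3×145 + 5×23 + 8×32 = 232 + 435 + 115 + 256 = 1038
Index = 1165 / 1038 × 100 = 112.2351

112.24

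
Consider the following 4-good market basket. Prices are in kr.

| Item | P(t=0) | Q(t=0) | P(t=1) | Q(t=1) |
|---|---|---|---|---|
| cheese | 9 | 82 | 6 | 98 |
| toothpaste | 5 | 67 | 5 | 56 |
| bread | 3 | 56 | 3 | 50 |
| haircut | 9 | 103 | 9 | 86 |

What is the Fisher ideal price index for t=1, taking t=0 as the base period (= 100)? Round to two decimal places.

Laspeyres component (base-period weights):
ΣP(t=1)Q(t=0) = 6×82 + 5×67 + 3×56 + 9×103 = 492 + 335 + 168 + 927 = 1922
ΣP(t=0)Q(t=0) = 9×82 + 5×67 + 3×56 + 9×103 = 738 + 335 + 168 + 927 = 2168
L = 1922 / 2168 × 100 = 88.6531
Paasche component (current-period weights):
ΣP(t=1)Q(t=1) = 6×98 + 5×56 + 3×50 + 9×86 = 588 + 280 + 150 + 774 = 1792
ΣP(t=0)Q(t=1) = 9×98 + 5×56 + 3×50 + 9×86 = 882 + 280 + 150 + 774 = 2086
P = 1792 / 2086 × 100 = 85.9060
Fisher = √(L × P) = √(88.6531 × 85.9060) = 87.2688

87.27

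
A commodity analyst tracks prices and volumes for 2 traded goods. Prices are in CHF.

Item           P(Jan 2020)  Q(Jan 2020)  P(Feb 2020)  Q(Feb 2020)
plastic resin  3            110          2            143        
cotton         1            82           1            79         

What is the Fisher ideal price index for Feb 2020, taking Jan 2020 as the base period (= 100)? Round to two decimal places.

72.57

Laspeyres component (base-period weights):
ΣP(Feb 2020)Q(Jan 2020) = 2×110 + 1×82 = 220 + 82 = 302
ΣP(Jan 2020)Q(Jan 2020) = 3×110 + 1×82 = 330 + 82 = 412
L = 302 / 412 × 100 = 73.3010
Paasche component (current-period weights):
ΣP(Feb 2020)Q(Feb 2020) = 2×143 + 1×79 = 286 + 79 = 365
ΣP(Jan 2020)Q(Feb 2020) = 3×143 + 1×79 = 429 + 79 = 508
P = 365 / 508 × 100 = 71.8504
Fisher = √(L × P) = √(73.3010 × 71.8504) = 72.5721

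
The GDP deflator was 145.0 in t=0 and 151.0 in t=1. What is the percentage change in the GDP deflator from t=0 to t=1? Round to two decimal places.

4.14%

Change = (151.0 − 145.0) / 145.0 × 100
       = 6.0 / 145.0 × 100 = 4.1379%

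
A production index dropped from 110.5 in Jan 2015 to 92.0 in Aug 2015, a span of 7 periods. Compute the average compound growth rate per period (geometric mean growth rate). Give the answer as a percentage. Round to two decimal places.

-2.58%

Growth factor = (92.0/110.5)^(1/7) = (0.832579)^(1/7) = 0.974164
Growth rate = 0.974164 − 1 = -0.025836 = -2.5836%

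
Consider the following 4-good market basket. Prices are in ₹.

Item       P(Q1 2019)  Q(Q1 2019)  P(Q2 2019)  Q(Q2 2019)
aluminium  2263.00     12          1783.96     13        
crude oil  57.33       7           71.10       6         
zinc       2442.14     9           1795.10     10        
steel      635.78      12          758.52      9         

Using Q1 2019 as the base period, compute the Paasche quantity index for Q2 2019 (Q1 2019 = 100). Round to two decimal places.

Paasche quantity index uses current-period prices as weights.
ΣP(Q2 2019)·Q(Q2 2019) = 1783.96×13 + 71.10×6 + 1795.10×10 + 758.52×9 = 23191.48 + 426.6 + 17951 + 6826.68 = 48395.76
ΣP(Q2 2019)·Q(Q1 2019) = 1783.96×12 + 71.10×7 + 1795.10×9 + 758.52×12 = 21407.52 + 497.7 + 16155.9 + 9102.24 = 47163.36
Index = 48395.76 / 47163.36 × 100 = 102.6130

102.61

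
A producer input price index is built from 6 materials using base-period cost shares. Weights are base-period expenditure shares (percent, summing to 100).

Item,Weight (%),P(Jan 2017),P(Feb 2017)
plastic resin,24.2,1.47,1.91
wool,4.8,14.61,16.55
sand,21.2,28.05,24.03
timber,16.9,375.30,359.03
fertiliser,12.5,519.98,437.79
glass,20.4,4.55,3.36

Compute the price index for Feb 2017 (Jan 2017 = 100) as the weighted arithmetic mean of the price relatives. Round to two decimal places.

plastic resin: 24.2 × (1.91/1.47) = 24.2 × 1.299320 = 31.4435
wool: 4.8 × (16.55/14.61) = 4.8 × 1.132786 = 5.4374
sand: 21.2 × (24.03/28.05) = 21.2 × 0.856684 = 18.1617
timber: 16.9 × (359.03/375.30) = 16.9 × 0.956648 = 16.1674
fertiliser: 12.5 × (437.79/519.98) = 12.5 × 0.841936 = 10.5242
glass: 20.4 × (3.36/4.55) = 20.4 × 0.738462 = 15.0646
Index = Σ wᵢ·(p₁ᵢ/p₀ᵢ) = 31.4435 + 5.4374 + 18.1617 + 16.1674 + 10.5242 + 15.0646 = 96.7988

96.80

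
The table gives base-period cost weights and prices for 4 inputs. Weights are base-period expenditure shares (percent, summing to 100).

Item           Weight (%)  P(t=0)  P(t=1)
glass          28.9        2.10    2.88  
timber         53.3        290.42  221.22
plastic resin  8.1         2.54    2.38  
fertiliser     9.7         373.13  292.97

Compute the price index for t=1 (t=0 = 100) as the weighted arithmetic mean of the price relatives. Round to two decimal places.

glass: 28.9 × (2.88/2.10) = 28.9 × 1.371429 = 39.6343
timber: 53.3 × (221.22/290.42) = 53.3 × 0.761724 = 40.5999
plastic resin: 8.1 × (2.38/2.54) = 8.1 × 0.937008 = 7.5898
fertiliser: 9.7 × (292.97/373.13) = 9.7 × 0.785169 = 7.6161
Index = Σ wᵢ·(p₁ᵢ/p₀ᵢ) = 39.6343 + 40.5999 + 7.5898 + 7.6161 = 95.4401

95.44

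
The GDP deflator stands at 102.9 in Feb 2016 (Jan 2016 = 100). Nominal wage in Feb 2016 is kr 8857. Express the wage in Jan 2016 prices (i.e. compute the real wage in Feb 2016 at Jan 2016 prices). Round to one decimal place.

8607.4

Real = Nominal ÷ (Index/100) = 8857 ÷ (102.9/100)
     = 8857 ÷ 1.029 = 8607.3858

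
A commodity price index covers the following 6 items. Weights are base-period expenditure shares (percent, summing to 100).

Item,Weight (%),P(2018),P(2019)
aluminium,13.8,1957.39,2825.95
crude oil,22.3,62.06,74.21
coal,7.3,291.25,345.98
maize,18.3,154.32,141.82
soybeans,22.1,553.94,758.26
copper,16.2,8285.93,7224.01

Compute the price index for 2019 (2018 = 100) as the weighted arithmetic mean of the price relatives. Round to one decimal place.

116.5

aluminium: 13.8 × (2825.95/1957.39) = 13.8 × 1.443734 = 19.9235
crude oil: 22.3 × (74.21/62.06) = 22.3 × 1.195778 = 26.6659
coal: 7.3 × (345.98/291.25) = 7.3 × 1.187914 = 8.6718
maize: 18.3 × (141.82/154.32) = 18.3 × 0.918999 = 16.8177
soybeans: 22.1 × (758.26/553.94) = 22.1 × 1.368849 = 30.2516
copper: 16.2 × (7224.01/8285.93) = 16.2 × 0.871841 = 14.1238
Index = Σ wᵢ·(p₁ᵢ/p₀ᵢ) = 19.9235 + 26.6659 + 8.6718 + 16.8177 + 30.2516 + 14.1238 = 116.4542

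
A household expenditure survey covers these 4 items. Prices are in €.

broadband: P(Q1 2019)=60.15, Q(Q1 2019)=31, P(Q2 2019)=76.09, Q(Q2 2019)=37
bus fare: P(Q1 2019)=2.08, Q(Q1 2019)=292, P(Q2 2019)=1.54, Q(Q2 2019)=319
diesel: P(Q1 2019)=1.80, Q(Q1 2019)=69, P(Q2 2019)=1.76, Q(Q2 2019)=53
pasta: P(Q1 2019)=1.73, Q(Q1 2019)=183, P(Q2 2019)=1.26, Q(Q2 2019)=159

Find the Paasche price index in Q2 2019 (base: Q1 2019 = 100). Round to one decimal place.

110.5

Paasche price index uses current-period quantities as weights.
ΣP(Q2 2019)·Q(Q2 2019) = 76.09×37 + 1.54×319 + 1.76×53 + 1.26×159 = 2815.33 + 491.26 + 93.28 + 200.34 = 3600.21
ΣP(Q1 2019)·Q(Q2 2019) = 60.15×37 + 2.08×319 + 1.80×53 + 1.73×159 = 2225.55 + 663.52 + 95.4 + 275.07 = 3259.54
Index = 3600.21 / 3259.54 × 100 = 110.4515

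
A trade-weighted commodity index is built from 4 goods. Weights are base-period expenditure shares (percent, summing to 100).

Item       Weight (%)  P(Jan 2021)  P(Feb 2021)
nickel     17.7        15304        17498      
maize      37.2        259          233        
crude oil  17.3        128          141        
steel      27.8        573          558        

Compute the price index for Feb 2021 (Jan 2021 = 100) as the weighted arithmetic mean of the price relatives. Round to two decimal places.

nickel: 17.7 × (17498/15304) = 17.7 × 1.143361 = 20.2375
maize: 37.2 × (233/259) = 37.2 × 0.899614 = 33.4656
crude oil: 17.3 × (141/128) = 17.3 × 1.101562 = 19.0570
steel: 27.8 × (558/573) = 27.8 × 0.973822 = 27.0723
Index = Σ wᵢ·(p₁ᵢ/p₀ᵢ) = 20.2375 + 33.4656 + 19.0570 + 27.0723 = 99.8324

99.83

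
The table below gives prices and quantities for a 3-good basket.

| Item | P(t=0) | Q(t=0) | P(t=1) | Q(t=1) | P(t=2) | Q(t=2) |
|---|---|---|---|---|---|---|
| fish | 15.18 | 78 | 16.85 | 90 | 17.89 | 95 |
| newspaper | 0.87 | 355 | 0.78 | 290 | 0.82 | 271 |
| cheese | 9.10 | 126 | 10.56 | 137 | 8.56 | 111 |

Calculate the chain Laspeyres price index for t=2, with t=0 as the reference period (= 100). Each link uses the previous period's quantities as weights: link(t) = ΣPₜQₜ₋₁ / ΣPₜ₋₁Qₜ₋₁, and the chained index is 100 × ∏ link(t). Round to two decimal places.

Link t=0→t=1:
ΣP(t=1)Q(t=0) = 16.85×78 + 0.78×355 + 10.56×126 = 1314.3 + 276.9 + 1330.56 = 2921.76
ΣP(t=0)Q(t=0) = 15.18×78 + 0.87×355 + 9.10×126 = 1184.04 + 308.85 + 1146.6 = 2639.49
link = 2921.76/2639.49 = 1.106941
Link t=1→t=2:
ΣP(t=2)Q(t=1) = 17.89×90 + 0.82×290 + 8.56×137 = 1610.1 + 237.8 + 1172.72 = 3020.62
ΣP(t=1)Q(t=1) = 16.85×90 + 0.78×290 + 10.56×137 = 1516.5 + 226.2 + 1446.72 = 3189.42
link = 3020.62/3189.42 = 0.947075
Chained index = 100 × 1.106941 × 0.947075 = 104.8356

104.84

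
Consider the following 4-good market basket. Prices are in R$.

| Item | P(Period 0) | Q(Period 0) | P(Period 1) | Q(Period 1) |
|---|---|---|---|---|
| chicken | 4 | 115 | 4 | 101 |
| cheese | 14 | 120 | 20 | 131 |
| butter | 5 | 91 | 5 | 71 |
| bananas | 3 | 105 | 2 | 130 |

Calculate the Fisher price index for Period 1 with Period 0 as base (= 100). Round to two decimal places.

Laspeyres component (base-period weights):
ΣP(Period 1)Q(Period 0) = 4×115 + 20×120 + 5×91 + 2×105 = 460 + 2400 + 455 + 210 = 3525
ΣP(Period 0)Q(Period 0) = 4×115 + 14×120 + 5×91 + 3×105 = 460 + 1680 + 455 + 315 = 2910
L = 3525 / 2910 × 100 = 121.1340
Paasche component (current-period weights):
ΣP(Period 1)Q(Period 1) = 4×101 + 20×131 + 5×71 + 2×130 = 404 + 2620 + 355 + 260 = 3639
ΣP(Period 0)Q(Period 1) = 4×101 + 14×131 + 5×71 + 3×130 = 404 + 1834 + 355 + 390 = 2983
P = 3639 / 2983 × 100 = 121.9913
Fisher = √(L × P) = √(121.1340 × 121.9913) = 121.5619

121.56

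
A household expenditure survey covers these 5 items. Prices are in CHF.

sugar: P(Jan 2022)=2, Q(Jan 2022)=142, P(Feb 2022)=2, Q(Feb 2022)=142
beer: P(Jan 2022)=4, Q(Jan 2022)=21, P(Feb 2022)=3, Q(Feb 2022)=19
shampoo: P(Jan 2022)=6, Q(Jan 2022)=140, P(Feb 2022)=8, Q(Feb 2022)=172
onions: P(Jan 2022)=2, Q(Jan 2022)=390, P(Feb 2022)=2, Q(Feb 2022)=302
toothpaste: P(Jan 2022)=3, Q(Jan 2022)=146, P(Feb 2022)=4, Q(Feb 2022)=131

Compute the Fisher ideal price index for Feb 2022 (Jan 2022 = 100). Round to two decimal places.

117.88

Laspeyres component (base-period weights):
ΣP(Feb 2022)Q(Jan 2022) = 2×142 + 3×21 + 8×140 + 2×390 + 4×146 = 284 + 63 + 1120 + 780 + 584 = 2831
ΣP(Jan 2022)Q(Jan 2022) = 2×142 + 4×21 + 6×140 + 2×390 + 3×146 = 284 + 84 + 840 + 780 + 438 = 2426
L = 2831 / 2426 × 100 = 116.6941
Paasche component (current-period weights):
ΣP(Feb 2022)Q(Feb 2022) = 2×142 + 3×19 + 8×172 + 2×302 + 4×131 = 284 + 57 + 1376 + 604 + 524 = 2845
ΣP(Jan 2022)Q(Feb 2022) = 2×142 + 4×19 + 6×172 + 2×302 + 3×131 = 284 + 76 + 1032 + 604 + 393 = 2389
P = 2845 / 2389 × 100 = 119.0875
Fisher = √(L × P) = √(116.6941 × 119.0875) = 117.8847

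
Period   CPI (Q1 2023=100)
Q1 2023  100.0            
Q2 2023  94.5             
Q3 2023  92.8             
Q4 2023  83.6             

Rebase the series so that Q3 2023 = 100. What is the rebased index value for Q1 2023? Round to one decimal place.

Rebased(Q1 2023) = 100.0 / 92.8 × 100 = 107.7586

107.8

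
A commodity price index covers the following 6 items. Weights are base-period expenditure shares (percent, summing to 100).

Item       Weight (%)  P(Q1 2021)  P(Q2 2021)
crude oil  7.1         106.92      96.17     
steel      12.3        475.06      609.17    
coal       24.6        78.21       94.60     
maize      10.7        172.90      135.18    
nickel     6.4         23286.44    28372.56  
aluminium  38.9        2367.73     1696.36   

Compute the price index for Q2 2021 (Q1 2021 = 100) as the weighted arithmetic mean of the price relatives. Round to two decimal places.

95.95

crude oil: 7.1 × (96.17/106.92) = 7.1 × 0.899458 = 6.3861
steel: 12.3 × (609.17/475.06) = 12.3 × 1.282301 = 15.7723
coal: 24.6 × (94.60/78.21) = 24.6 × 1.209564 = 29.7553
maize: 10.7 × (135.18/172.90) = 10.7 × 0.781839 = 8.3657
nickel: 6.4 × (28372.56/23286.44) = 6.4 × 1.218416 = 7.7979
aluminium: 38.9 × (1696.36/2367.73) = 38.9 × 0.716450 = 27.8699
Index = Σ wᵢ·(p₁ᵢ/p₀ᵢ) = 6.3861 + 15.7723 + 29.7553 + 8.3657 + 7.7979 + 27.8699 = 95.9472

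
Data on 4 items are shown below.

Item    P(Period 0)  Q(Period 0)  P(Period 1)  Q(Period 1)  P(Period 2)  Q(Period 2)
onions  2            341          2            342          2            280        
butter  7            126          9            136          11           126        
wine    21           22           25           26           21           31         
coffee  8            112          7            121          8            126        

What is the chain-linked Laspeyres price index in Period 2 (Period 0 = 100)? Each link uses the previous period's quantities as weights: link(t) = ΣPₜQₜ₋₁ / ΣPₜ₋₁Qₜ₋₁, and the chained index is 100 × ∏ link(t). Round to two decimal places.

Link Period 0→Period 1:
ΣP(Period 1)Q(Period 0) = 2×341 + 9×126 + 25×22 + 7×112 = 682 + 1134 + 550 + 784 = 3150
ΣP(Period 0)Q(Period 0) = 2×341 + 7×126 + 21×22 + 8×112 = 682 + 882 + 462 + 896 = 2922
link = 3150/2922 = 1.078029
Link Period 1→Period 2:
ΣP(Period 2)Q(Period 1) = 2×342 + 11×136 + 21×26 + 8×121 = 684 + 1496 + 546 + 968 = 3694
ΣP(Period 1)Q(Period 1) = 2×342 + 9×136 + 25×26 + 7×121 = 684 + 1224 + 650 + 847 = 3405
link = 3694/3405 = 1.084875
Chained index = 100 × 1.078029 × 1.084875 = 116.9527

116.95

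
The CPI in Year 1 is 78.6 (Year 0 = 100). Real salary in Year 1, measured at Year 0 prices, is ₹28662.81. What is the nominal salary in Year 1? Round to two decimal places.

Nominal = Real × (Index/100) = 28662.81 × (78.6/100)
        = 28662.81 × 0.786 = 22528.9687

22528.97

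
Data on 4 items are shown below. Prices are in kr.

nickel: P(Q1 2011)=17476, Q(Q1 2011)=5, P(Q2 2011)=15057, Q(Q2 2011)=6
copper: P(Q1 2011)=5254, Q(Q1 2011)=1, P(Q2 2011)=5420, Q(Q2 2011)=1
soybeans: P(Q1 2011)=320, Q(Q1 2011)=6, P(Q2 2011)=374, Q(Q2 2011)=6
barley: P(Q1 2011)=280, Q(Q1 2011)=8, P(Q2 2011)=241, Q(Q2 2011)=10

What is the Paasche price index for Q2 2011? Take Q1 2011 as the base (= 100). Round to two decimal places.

Paasche price index uses current-period quantities as weights.
ΣP(Q2 2011)·Q(Q2 2011) = 15057×6 + 5420×1 + 374×6 + 241×10 = 90342 + 5420 + 2244 + 2410 = 100416
ΣP(Q1 2011)·Q(Q2 2011) = 17476×6 + 5254×1 + 320×6 + 280×10 = 104856 + 5254 + 1920 + 2800 = 114830
Index = 100416 / 114830 × 100 = 87.4475

87.45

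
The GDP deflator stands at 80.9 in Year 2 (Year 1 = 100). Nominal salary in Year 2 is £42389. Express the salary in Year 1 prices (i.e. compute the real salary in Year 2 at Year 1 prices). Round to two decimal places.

Real = Nominal ÷ (Index/100) = 42389 ÷ (80.9/100)
     = 42389 ÷ 0.809 = 52396.7862

52396.79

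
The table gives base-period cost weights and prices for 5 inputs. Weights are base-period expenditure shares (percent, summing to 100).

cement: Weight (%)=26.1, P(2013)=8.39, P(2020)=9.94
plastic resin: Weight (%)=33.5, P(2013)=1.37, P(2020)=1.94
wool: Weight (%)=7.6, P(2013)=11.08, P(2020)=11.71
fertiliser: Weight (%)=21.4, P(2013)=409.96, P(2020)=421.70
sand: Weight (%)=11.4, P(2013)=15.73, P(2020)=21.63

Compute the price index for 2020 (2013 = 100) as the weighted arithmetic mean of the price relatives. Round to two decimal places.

124.08

cement: 26.1 × (9.94/8.39) = 26.1 × 1.184744 = 30.9218
plastic resin: 33.5 × (1.94/1.37) = 33.5 × 1.416058 = 47.4380
wool: 7.6 × (11.71/11.08) = 7.6 × 1.056859 = 8.0321
fertiliser: 21.4 × (421.70/409.96) = 21.4 × 1.028637 = 22.0128
sand: 11.4 × (21.63/15.73) = 11.4 × 1.375079 = 15.6759
Index = Σ wᵢ·(p₁ᵢ/p₀ᵢ) = 30.9218 + 47.4380 + 8.0321 + 22.0128 + 15.6759 = 124.0806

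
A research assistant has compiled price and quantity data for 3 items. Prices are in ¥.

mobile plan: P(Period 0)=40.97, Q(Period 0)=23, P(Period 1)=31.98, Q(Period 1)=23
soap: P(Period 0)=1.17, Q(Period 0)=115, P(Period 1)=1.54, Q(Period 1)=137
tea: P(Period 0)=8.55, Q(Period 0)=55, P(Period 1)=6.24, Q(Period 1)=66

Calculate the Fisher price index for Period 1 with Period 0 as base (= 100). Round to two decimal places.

Laspeyres component (base-period weights):
ΣP(Period 1)Q(Period 0) = 31.98×23 + 1.54×115 + 6.24×55 = 735.54 + 177.1 + 343.2 = 1255.84
ΣP(Period 0)Q(Period 0) = 40.97×23 + 1.17×115 + 8.55×55 = 942.31 + 134.55 + 470.25 = 1547.11
L = 1255.84 / 1547.11 × 100 = 81.1733
Paasche component (current-period weights):
ΣP(Period 1)Q(Period 1) = 31.98×23 + 1.54×137 + 6.24×66 = 735.54 + 210.98 + 411.84 = 1358.36
ΣP(Period 0)Q(Period 1) = 40.97×23 + 1.17×137 + 8.55×66 = 942.31 + 160.29 + 564.3 = 1666.9
P = 1358.36 / 1666.9 × 100 = 81.4902
Fisher = √(L × P) = √(81.1733 × 81.4902) = 81.3316

81.33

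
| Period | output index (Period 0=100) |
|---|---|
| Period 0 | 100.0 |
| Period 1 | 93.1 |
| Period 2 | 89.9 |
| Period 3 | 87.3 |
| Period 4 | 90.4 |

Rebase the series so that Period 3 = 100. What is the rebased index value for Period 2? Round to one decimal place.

Rebased(Period 2) = 89.9 / 87.3 × 100 = 102.9782

103.0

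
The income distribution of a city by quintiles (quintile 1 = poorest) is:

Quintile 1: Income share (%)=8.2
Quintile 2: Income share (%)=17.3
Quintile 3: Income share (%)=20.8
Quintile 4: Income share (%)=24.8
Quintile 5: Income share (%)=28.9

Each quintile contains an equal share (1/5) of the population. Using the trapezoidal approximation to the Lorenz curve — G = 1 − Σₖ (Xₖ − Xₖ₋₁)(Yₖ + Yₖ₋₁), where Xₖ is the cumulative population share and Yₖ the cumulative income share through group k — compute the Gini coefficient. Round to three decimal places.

Cumulative income shares Yₖ: 0.0820, 0.2550, 0.4630, 0.7110, 1.0000
Σ (Xₖ−Xₖ₋₁)(Yₖ+Yₖ₋₁) = (1/5)(0.0820+0.0000) + (1/5)(0.2550+0.0820) + (1/5)(0.4630+0.2550) + (1/5)(0.7110+0.4630) + (1/5)(1.0000+0.7110)
  = 0.0164 + 0.0674 + 0.1436 + 0.2348 + 0.3422 = 0.8044
G = 1 − 0.8044 = 0.1956

0.196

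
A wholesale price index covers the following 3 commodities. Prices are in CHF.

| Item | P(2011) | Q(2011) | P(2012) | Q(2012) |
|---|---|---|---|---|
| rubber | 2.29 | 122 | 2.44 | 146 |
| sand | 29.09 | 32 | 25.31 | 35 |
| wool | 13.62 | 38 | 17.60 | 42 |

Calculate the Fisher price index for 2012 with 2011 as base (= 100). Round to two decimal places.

Laspeyres component (base-period weights):
ΣP(2012)Q(2011) = 2.44×122 + 25.31×32 + 17.60×38 = 297.68 + 809.92 + 668.8 = 1776.4
ΣP(2011)Q(2011) = 2.29×122 + 29.09×32 + 13.62×38 = 279.38 + 930.88 + 517.56 = 1727.82
L = 1776.4 / 1727.82 × 100 = 102.8116
Paasche component (current-period weights):
ΣP(2012)Q(2012) = 2.44×146 + 25.31×35 + 17.60×42 = 356.24 + 885.85 + 739.2 = 1981.29
ΣP(2011)Q(2012) = 2.29×146 + 29.09×35 + 13.62×42 = 334.34 + 1018.15 + 572.04 = 1924.53
P = 1981.29 / 1924.53 × 100 = 102.9493
Fisher = √(L × P) = √(102.8116 × 102.9493) = 102.8804

102.88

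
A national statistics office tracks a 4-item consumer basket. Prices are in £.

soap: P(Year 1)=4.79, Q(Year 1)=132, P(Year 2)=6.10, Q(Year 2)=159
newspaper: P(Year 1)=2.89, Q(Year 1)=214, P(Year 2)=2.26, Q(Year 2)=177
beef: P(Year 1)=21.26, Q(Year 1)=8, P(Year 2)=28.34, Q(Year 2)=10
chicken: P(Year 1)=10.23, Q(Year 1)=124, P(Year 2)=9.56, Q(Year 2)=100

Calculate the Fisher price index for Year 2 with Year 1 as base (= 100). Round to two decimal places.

102.21

Laspeyres component (base-period weights):
ΣP(Year 2)Q(Year 1) = 6.10×132 + 2.26×214 + 28.34×8 + 9.56×124 = 805.2 + 483.64 + 226.72 + 1185.44 = 2701
ΣP(Year 1)Q(Year 1) = 4.79×132 + 2.89×214 + 21.26×8 + 10.23×124 = 632.28 + 618.46 + 170.08 + 1268.52 = 2689.34
L = 2701 / 2689.34 × 100 = 100.4336
Paasche component (current-period weights):
ΣP(Year 2)Q(Year 2) = 6.10×159 + 2.26×177 + 28.34×10 + 9.56×100 = 969.9 + 400.02 + 283.4 + 956 = 2609.32
ΣP(Year 1)Q(Year 2) = 4.79×159 + 2.89×177 + 21.26×10 + 10.23×100 = 761.61 + 511.53 + 212.6 + 1023 = 2508.74
P = 2609.32 / 2508.74 × 100 = 104.0092
Fisher = √(L × P) = √(100.4336 × 104.0092) = 102.2057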